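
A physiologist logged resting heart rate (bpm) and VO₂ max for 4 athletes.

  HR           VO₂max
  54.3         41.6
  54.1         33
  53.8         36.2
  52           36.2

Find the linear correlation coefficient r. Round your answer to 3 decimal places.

n = 4, Σx = 214.2, Σy = 147, Σx² = 11473.74, Σy² = 5440.44, Σxy = 7874.14
nΣxy − ΣxΣy = 31496.56 − 31487.4 = 9.16
nΣx² − (Σx)² = 45894.96 − 45881.64 = 13.32; nΣy² − (Σy)² = 21761.76 − 21609 = 152.76
r = 9.16 / √(13.32 × 152.76) = 9.16 / 45.1083 ≈ 0.203

0.203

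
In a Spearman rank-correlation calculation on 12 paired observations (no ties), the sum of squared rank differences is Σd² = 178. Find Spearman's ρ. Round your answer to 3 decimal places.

0.378

ρ = 1 − 6Σd² / [n(n²−1)] = 1 − 6×178 / (12×143)
  = 1 − 1068/1716 = 1 − 0.6224 ≈ 0.378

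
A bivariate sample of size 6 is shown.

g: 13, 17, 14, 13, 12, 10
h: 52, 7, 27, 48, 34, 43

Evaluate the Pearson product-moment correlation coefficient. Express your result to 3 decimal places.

n = 6, Σg = 79, Σh = 211, Σg² = 1067, Σh² = 8791, Σgh = 2635
nΣgh − ΣgΣh = 15810 − 16669 = -859
nΣg² − (Σg)² = 6402 − 6241 = 161; nΣh² − (Σh)² = 52746 − 44521 = 8225
r = -859 / √(161 × 8225) = -859 / 1150.7498 ≈ -0.746

-0.746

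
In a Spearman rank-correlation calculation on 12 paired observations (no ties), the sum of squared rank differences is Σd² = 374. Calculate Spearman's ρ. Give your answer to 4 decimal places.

-0.3077

ρ = 1 − 6Σd² / [n(n²−1)] = 1 − 6×374 / (12×143)
  = 1 − 2244/1716 = 1 − 1.30769 ≈ -0.3077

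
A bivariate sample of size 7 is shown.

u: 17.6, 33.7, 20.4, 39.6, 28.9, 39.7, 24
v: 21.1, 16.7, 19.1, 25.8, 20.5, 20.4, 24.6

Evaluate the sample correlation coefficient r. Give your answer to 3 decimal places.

0.128

n = 7, Σu = 203.9, Σv = 148.2, Σu² = 6417.07, Σv² = 3196.12, Σuv = 4338.2
nΣuv − ΣuΣv = 30367.4 − 30217.98 = 149.42
nΣu² − (Σu)² = 44919.49 − 41575.21 = 3344.28; nΣv² − (Σv)² = 22372.84 − 21963.24 = 409.6
r = 149.42 / √(3344.28 × 409.6) = 149.42 / 1170.3919 ≈ 0.128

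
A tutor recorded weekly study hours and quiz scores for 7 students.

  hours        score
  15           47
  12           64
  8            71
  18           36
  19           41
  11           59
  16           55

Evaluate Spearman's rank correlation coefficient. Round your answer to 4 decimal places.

Rank hours: 4, 3, 1, 6, 7, 2, 5
Rank score: 3, 6, 7, 1, 2, 5, 4
d = rank(hours) − rank(score): 1, -3, -6, 5, 5, -3, 1; Σd² = 106
ρ = 1 − 6Σd² / [n(n²−1)] = 1 − 6×106 / (7×48) = 1 − 636/336 ≈ -0.8929

-0.8929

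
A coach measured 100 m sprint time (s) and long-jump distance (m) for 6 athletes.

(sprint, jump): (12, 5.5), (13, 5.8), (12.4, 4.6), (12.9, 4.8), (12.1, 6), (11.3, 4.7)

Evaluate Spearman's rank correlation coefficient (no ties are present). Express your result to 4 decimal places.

0.2000

Rank sprint: 2, 6, 4, 5, 3, 1
Rank jump: 4, 5, 1, 3, 6, 2
d = rank(sprint) − rank(jump): -2, 1, 3, 2, -3, -1; Σd² = 28
ρ = 1 − 6Σd² / [n(n²−1)] = 1 − 6×28 / (6×35) = 1 − 168/210 ≈ 0.2000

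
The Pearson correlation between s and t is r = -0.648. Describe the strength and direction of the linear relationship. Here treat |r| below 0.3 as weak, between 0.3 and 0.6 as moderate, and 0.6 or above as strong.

r = -0.648 < 0 so the relationship is negative.
|r| = 0.648, which falls in the strong range.

strong negative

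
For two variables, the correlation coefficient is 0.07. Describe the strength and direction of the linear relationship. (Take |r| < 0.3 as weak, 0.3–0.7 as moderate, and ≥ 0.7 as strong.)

r = 0.07 > 0 so the relationship is positive.
|r| = 0.07, which falls in the weak range.

weak positive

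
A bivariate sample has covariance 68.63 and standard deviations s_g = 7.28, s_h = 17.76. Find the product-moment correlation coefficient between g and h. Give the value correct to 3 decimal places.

0.531

r = Cov(g,h) / (s_g · s_h) = 68.63 / (7.28 × 17.76)
  = 68.63 / 129.2928 ≈ 0.531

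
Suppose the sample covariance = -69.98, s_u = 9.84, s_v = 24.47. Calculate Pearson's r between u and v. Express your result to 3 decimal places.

r = Cov(u,v) / (s_u · s_v) = -69.98 / (9.84 × 24.47)
  = -69.98 / 240.7848 ≈ -0.291

-0.291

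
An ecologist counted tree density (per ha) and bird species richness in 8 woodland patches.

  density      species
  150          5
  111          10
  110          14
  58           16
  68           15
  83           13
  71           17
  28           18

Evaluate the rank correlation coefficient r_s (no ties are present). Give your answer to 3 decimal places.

Rank density: 8, 7, 6, 2, 3, 5, 4, 1
Rank species: 1, 2, 4, 6, 5, 3, 7, 8
d = rank(density) − rank(species): 7, 5, 2, -4, -2, 2, -3, -7; Σd² = 160
ρ = 1 − 6Σd² / [n(n²−1)] = 1 − 6×160 / (8×63) = 1 − 960/504 ≈ -0.905

-0.905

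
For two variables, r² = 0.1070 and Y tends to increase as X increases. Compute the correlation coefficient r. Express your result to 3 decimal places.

|r| = √0.1070 = 0.327
The association is positive, so r = 0.327.

0.327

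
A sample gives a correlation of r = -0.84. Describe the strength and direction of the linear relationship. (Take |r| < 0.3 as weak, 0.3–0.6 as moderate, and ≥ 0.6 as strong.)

strong negative

r = -0.84 < 0 so the relationship is negative.
|r| = 0.84, which falls in the strong range.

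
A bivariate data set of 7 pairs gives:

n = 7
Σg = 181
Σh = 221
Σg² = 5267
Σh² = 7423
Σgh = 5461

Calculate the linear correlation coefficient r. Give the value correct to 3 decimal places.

-0.496

r = (nΣgh − ΣgΣh) / √[(nΣg² − (Σg)²)(nΣh² − (Σh)²)]
Numerator: 7×5461 − 181×221 = -1774
Denominator: √[(36869 − 32761)(51961 − 48841)] = √[4108 × 3120] = 3580.0782
r = -1774 / 3580.0782 ≈ -0.496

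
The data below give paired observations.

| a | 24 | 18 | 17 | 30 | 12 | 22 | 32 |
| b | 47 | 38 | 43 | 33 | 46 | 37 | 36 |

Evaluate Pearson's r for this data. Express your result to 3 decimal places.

-0.646

n = 7, Σa = 155, Σb = 280, Σa² = 3741, Σb² = 11372, Σab = 6051
nΣab − ΣaΣb = 42357 − 43400 = -1043
nΣa² − (Σa)² = 26187 − 24025 = 2162; nΣb² − (Σb)² = 79604 − 78400 = 1204
r = -1043 / √(2162 × 1204) = -1043 / 1613.3964 ≈ -0.646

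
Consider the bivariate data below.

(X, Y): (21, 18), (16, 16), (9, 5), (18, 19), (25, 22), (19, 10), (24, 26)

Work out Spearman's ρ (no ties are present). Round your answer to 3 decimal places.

Rank X: 5, 2, 1, 3, 7, 4, 6
Rank Y: 4, 3, 1, 5, 6, 2, 7
d = rank(X) − rank(Y): 1, -1, 0, -2, 1, 2, -1; Σd² = 12
ρ = 1 − 6Σd² / [n(n²−1)] = 1 − 6×12 / (7×48) = 1 − 72/336 ≈ 0.786

0.786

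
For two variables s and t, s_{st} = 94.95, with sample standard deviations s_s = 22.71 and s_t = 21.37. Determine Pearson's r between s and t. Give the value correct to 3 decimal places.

0.196

r = Cov(s,t) / (s_s · s_t) = 94.95 / (22.71 × 21.37)
  = 94.95 / 485.3127 ≈ 0.196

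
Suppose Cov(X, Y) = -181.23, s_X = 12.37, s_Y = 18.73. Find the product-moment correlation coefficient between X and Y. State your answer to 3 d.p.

r = Cov(X,Y) / (s_X · s_Y) = -181.23 / (12.37 × 18.73)
  = -181.23 / 231.6901 ≈ -0.782

-0.782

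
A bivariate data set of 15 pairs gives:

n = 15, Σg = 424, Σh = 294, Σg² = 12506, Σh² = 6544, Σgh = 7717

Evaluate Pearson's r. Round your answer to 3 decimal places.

-0.930

r = (nΣgh − ΣgΣh) / √[(nΣg² − (Σg)²)(nΣh² − (Σh)²)]
Numerator: 15×7717 − 424×294 = -8901
Denominator: √[(187590 − 179776)(98160 − 86436)] = √[7814 × 11724] = 9571.3811
r = -8901 / 9571.3811 ≈ -0.930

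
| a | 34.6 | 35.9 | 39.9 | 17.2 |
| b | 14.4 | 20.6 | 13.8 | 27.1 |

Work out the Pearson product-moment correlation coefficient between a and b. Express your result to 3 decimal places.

n = 4, Σa = 127.6, Σb = 75.9, Σa² = 4373.82, Σb² = 1556.57, Σab = 2254.52
nΣab − ΣaΣb = 9018.08 − 9684.84 = -666.76
nΣa² − (Σa)² = 17495.28 − 16281.76 = 1213.52; nΣb² − (Σb)² = 6226.28 − 5760.81 = 465.47
r = -666.76 / √(1213.52 × 465.47) = -666.76 / 751.5698 ≈ -0.887

-0.887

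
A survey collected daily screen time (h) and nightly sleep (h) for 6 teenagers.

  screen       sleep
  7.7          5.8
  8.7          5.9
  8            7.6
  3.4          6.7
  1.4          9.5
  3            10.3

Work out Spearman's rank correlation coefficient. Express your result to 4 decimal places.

Rank screen: 4, 6, 5, 3, 1, 2
Rank sleep: 1, 2, 4, 3, 5, 6
d = rank(screen) − rank(sleep): 3, 4, 1, 0, -4, -4; Σd² = 58
ρ = 1 − 6Σd² / [n(n²−1)] = 1 − 6×58 / (6×35) = 1 − 348/210 ≈ -0.6571

-0.6571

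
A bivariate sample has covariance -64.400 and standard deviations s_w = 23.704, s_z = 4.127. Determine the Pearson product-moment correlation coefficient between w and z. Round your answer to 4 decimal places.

-0.6583

r = Cov(w,z) / (s_w · s_z) = -64.400 / (23.704 × 4.127)
  = -64.400 / 97.8264 ≈ -0.6583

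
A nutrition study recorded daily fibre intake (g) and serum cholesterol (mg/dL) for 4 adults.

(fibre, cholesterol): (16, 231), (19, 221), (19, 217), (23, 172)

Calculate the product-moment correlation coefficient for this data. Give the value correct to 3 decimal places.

n = 4, Σx = 77, Σy = 841, Σx² = 1507, Σy² = 178875, Σxy = 15974
nΣxy − ΣxΣy = 63896 − 64757 = -861
nΣx² − (Σx)² = 6028 − 5929 = 99; nΣy² − (Σy)² = 715500 − 707281 = 8219
r = -861 / √(99 × 8219) = -861 / 902.0427 ≈ -0.955

-0.955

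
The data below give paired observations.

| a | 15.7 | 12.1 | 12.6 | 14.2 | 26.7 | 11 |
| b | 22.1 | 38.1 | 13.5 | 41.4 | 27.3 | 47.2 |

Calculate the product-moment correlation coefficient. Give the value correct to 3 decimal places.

n = 6, Σa = 92.3, Σb = 189.6, Σa² = 1587.19, Σb² = 6809.36, Σab = 2814.07
nΣab − ΣaΣb = 16884.42 − 17500.08 = -615.66
nΣa² − (Σa)² = 9523.14 − 8519.29 = 1003.85; nΣb² − (Σb)² = 40856.16 − 35948.16 = 4908
r = -615.66 / √(1003.85 × 4908) = -615.66 / 2219.6612 ≈ -0.277

-0.277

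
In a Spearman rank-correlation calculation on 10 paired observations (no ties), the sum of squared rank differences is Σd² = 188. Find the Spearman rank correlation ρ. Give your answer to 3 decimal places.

ρ = 1 − 6Σd² / [n(n²−1)] = 1 − 6×188 / (10×99)
  = 1 − 1128/990 = 1 − 1.1394 ≈ -0.139

-0.139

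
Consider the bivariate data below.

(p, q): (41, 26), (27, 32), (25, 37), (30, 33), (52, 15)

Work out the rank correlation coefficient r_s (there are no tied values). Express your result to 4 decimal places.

Rank p: 4, 2, 1, 3, 5
Rank q: 2, 3, 5, 4, 1
d = rank(p) − rank(q): 2, -1, -4, -1, 4; Σd² = 38
ρ = 1 − 6Σd² / [n(n²−1)] = 1 − 6×38 / (5×24) = 1 − 228/120 ≈ -0.9000

-0.9000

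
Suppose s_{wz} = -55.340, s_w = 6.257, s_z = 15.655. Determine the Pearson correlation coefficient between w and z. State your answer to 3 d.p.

-0.565

r = Cov(w,z) / (s_w · s_z) = -55.340 / (6.257 × 15.655)
  = -55.340 / 97.9533 ≈ -0.565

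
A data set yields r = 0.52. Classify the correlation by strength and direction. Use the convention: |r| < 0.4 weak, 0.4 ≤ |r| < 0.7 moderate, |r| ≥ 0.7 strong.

r = 0.52 > 0 so the relationship is positive.
|r| = 0.52, which falls in the moderate range.

moderate positive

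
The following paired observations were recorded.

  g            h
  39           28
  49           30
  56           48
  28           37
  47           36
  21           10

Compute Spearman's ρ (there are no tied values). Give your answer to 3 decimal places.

Rank g: 3, 5, 6, 2, 4, 1
Rank h: 2, 3, 6, 5, 4, 1
d = rank(g) − rank(h): 1, 2, 0, -3, 0, 0; Σd² = 14
ρ = 1 − 6Σd² / [n(n²−1)] = 1 − 6×14 / (6×35) = 1 − 84/210 ≈ 0.600

0.600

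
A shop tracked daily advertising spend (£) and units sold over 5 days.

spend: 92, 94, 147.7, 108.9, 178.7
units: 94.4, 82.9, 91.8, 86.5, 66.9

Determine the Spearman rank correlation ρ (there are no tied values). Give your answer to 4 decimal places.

Rank spend: 1, 2, 4, 3, 5
Rank units: 5, 2, 4, 3, 1
d = rank(spend) − rank(units): -4, 0, 0, 0, 4; Σd² = 32
ρ = 1 − 6Σd² / [n(n²−1)] = 1 − 6×32 / (5×24) = 1 − 192/120 ≈ -0.6000

-0.6000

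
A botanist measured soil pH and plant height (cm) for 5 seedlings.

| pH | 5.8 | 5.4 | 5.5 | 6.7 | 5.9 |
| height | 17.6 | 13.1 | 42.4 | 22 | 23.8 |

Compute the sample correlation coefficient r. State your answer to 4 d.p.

n = 5, Σx = 29.3, Σy = 118.9, Σx² = 172.75, Σy² = 3329.57, Σxy = 693.84
nΣxy − ΣxΣy = 3469.2 − 3483.77 = -14.57
nΣx² − (Σx)² = 863.75 − 858.49 = 5.26; nΣy² − (Σy)² = 16647.85 − 14137.21 = 2510.64
r = -14.57 / √(5.26 × 2510.64) = -14.57 / 114.9172 ≈ -0.1268

-0.1268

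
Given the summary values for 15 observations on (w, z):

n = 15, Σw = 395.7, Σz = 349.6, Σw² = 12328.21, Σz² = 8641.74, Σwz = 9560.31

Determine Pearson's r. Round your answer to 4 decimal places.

0.3498

r = (nΣwz − ΣwΣz) / √[(nΣw² − (Σw)²)(nΣz² − (Σz)²)]
Numerator: 15×9560.31 − 395.7×349.6 = 5067.93
Denominator: √[(184923.15 − 156578.49)(129626.1 − 122220.16)] = √[28344.66 × 7405.94] = 14488.5766
r = 5067.93 / 14488.5766 ≈ 0.3498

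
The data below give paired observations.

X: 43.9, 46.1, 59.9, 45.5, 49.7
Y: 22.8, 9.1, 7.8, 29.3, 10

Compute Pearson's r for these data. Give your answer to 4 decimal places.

n = 5, ΣX = 245.1, ΣY = 79, ΣX² = 12180.77, ΣY² = 1621.98, ΣXY = 3717.8
nΣXY − ΣXΣY = 18589 − 19362.9 = -773.9
nΣX² − (ΣX)² = 60903.85 − 60074.01 = 829.84; nΣY² − (ΣY)² = 8109.9 − 6241 = 1868.9
r = -773.9 / √(829.84 × 1868.9) = -773.9 / 1245.3465 ≈ -0.6214

-0.6214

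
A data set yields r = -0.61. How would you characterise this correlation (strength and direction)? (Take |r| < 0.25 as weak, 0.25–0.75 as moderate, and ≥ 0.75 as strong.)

moderate negative

r = -0.61 < 0 so the relationship is negative.
|r| = 0.61, which falls in the moderate range.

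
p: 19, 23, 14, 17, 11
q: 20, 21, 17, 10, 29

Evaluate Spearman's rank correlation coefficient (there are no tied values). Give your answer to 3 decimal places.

Rank p: 4, 5, 2, 3, 1
Rank q: 3, 4, 2, 1, 5
d = rank(p) − rank(q): 1, 1, 0, 2, -4; Σd² = 22
ρ = 1 − 6Σd² / [n(n²−1)] = 1 − 6×22 / (5×24) = 1 − 132/120 ≈ -0.100

-0.100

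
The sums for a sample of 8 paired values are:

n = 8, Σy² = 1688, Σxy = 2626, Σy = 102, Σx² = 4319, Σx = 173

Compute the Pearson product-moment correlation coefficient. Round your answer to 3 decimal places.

0.888

r = (nΣxy − ΣxΣy) / √[(nΣx² − (Σx)²)(nΣy² − (Σy)²)]
Numerator: 8×2626 − 173×102 = 3362
Denominator: √[(34552 − 29929)(13504 − 10404)] = √[4623 × 3100] = 3785.6704
r = 3362 / 3785.6704 ≈ 0.888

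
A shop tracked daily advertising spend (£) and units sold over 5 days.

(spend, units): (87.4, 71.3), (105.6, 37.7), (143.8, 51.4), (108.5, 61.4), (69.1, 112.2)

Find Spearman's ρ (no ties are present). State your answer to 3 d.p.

-0.700

Rank spend: 2, 3, 5, 4, 1
Rank units: 4, 1, 2, 3, 5
d = rank(spend) − rank(units): -2, 2, 3, 1, -4; Σd² = 34
ρ = 1 − 6Σd² / [n(n²−1)] = 1 − 6×34 / (5×24) = 1 − 204/120 ≈ -0.700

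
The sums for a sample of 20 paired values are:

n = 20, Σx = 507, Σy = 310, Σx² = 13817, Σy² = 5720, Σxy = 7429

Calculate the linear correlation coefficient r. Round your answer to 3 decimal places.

-0.457

r = (nΣxy − ΣxΣy) / √[(nΣx² − (Σx)²)(nΣy² − (Σy)²)]
Numerator: 20×7429 − 507×310 = -8590
Denominator: √[(276340 − 257049)(114400 − 96100)] = √[19291 × 18300] = 18788.9675
r = -8590 / 18788.9675 ≈ -0.457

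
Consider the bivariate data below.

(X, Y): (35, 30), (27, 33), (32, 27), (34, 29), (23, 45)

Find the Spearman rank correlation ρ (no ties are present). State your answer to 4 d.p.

Rank X: 5, 2, 3, 4, 1
Rank Y: 3, 4, 1, 2, 5
d = rank(X) − rank(Y): 2, -2, 2, 2, -4; Σd² = 32
ρ = 1 − 6Σd² / [n(n²−1)] = 1 − 6×32 / (5×24) = 1 − 192/120 ≈ -0.6000

-0.6000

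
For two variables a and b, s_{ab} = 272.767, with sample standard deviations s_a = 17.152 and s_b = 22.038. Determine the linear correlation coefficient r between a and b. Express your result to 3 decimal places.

r = Cov(a,b) / (s_a · s_b) = 272.767 / (17.152 × 22.038)
  = 272.767 / 377.9958 ≈ 0.722

0.722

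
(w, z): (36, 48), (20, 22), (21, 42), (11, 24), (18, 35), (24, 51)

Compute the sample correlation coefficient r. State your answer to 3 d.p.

0.712

n = 6, Σw = 130, Σz = 222, Σw² = 3158, Σz² = 8954, Σwz = 5168
nΣwz − ΣwΣz = 31008 − 28860 = 2148
nΣw² − (Σw)² = 18948 − 16900 = 2048; nΣz² − (Σz)² = 53724 − 49284 = 4440
r = 2148 / √(2048 × 4440) = 2148 / 3015.4801 ≈ 0.712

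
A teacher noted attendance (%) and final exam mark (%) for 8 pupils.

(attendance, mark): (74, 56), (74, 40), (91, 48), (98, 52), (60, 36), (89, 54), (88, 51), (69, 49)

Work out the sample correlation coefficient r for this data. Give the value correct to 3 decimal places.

n = 8, Σx = 643, Σy = 386, Σx² = 52863, Σy² = 18958, Σxy = 31403
nΣxy − ΣxΣy = 251224 − 248198 = 3026
nΣx² − (Σx)² = 422904 − 413449 = 9455; nΣy² − (Σy)² = 151664 − 148996 = 2668
r = 3026 / √(9455 × 2668) = 3026 / 5022.5432 ≈ 0.602

0.602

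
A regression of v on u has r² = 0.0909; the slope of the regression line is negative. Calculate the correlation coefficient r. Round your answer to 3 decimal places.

|r| = √0.0909 = 0.301
The association is negative, so r = −0.301.

-0.301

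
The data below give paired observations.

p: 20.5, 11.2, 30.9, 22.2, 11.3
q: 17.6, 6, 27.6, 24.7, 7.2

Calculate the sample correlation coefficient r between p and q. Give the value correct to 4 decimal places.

0.9607

n = 5, Σp = 96.1, Σq = 83.1, Σp² = 2121.03, Σq² = 1769.45, Σpq = 1910.54
nΣpq − ΣpΣq = 9552.7 − 7985.91 = 1566.79
nΣp² − (Σp)² = 10605.15 − 9235.21 = 1369.94; nΣq² − (Σq)² = 8847.25 − 6905.61 = 1941.64
r = 1566.79 / √(1369.94 × 1941.64) = 1566.79 / 1630.9293 ≈ 0.9607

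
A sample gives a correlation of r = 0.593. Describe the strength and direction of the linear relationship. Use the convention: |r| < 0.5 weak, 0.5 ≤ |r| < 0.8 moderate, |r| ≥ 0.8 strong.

moderate positive

r = 0.593 > 0 so the relationship is positive.
|r| = 0.593, which falls in the moderate range.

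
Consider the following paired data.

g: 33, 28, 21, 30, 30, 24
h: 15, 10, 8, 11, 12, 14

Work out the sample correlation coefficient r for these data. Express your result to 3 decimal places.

n = 6, Σg = 166, Σh = 70, Σg² = 4690, Σh² = 850, Σgh = 1969
nΣgh − ΣgΣh = 11814 − 11620 = 194
nΣg² − (Σg)² = 28140 − 27556 = 584; nΣh² − (Σh)² = 5100 − 4900 = 200
r = 194 / √(584 × 200) = 194 / 341.7601 ≈ 0.568

0.568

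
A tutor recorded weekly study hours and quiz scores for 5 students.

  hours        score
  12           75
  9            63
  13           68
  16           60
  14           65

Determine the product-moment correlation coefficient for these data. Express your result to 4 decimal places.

n = 5, Σx = 64, Σy = 331, Σx² = 846, Σy² = 22043, Σxy = 4221
nΣxy − ΣxΣy = 21105 − 21184 = -79
nΣx² − (Σx)² = 4230 − 4096 = 134; nΣy² − (Σy)² = 110215 − 109561 = 654
r = -79 / √(134 × 654) = -79 / 296.0338 ≈ -0.2669

-0.2669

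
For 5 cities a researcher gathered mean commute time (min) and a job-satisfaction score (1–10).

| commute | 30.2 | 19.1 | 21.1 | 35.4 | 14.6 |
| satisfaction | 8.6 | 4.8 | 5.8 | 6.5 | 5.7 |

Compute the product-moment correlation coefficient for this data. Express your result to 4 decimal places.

n = 5, Σx = 120.4, Σy = 31.4, Σx² = 3188.38, Σy² = 205.38, Σxy = 787.1
nΣxy − ΣxΣy = 3935.5 − 3780.56 = 154.94
nΣx² − (Σx)² = 15941.9 − 14496.16 = 1445.74; nΣy² − (Σy)² = 1026.9 − 985.96 = 40.94
r = 154.94 / √(1445.74 × 40.94) = 154.94 / 243.2871 ≈ 0.6369

0.6369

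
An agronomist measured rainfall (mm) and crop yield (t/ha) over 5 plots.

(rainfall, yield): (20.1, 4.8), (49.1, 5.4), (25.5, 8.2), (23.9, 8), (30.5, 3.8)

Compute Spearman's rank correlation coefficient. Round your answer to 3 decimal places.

-0.100

Rank rainfall: 1, 5, 3, 2, 4
Rank yield: 2, 3, 5, 4, 1
d = rank(rainfall) − rank(yield): -1, 2, -2, -2, 3; Σd² = 22
ρ = 1 − 6Σd² / [n(n²−1)] = 1 − 6×22 / (5×24) = 1 − 132/120 ≈ -0.100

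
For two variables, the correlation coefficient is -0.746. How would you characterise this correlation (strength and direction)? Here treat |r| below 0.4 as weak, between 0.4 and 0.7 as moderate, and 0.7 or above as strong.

r = -0.746 < 0 so the relationship is negative.
|r| = 0.746, which falls in the strong range.

strong negative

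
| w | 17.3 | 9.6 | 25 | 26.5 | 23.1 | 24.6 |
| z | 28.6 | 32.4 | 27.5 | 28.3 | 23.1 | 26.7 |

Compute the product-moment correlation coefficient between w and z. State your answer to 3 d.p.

n = 6, Σw = 126.1, Σz = 166.6, Σw² = 2857.47, Σz² = 4671.36, Σwz = 3433.7
nΣwz − ΣwΣz = 20602.2 − 21008.26 = -406.06
nΣw² − (Σw)² = 17144.82 − 15901.21 = 1243.61; nΣz² − (Σz)² = 28028.16 − 27755.56 = 272.6
r = -406.06 / √(1243.61 × 272.6) = -406.06 / 582.2440 ≈ -0.697

-0.697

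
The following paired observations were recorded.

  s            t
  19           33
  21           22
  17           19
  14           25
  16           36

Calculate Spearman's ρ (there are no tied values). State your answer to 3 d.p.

Rank s: 4, 5, 3, 1, 2
Rank t: 4, 2, 1, 3, 5
d = rank(s) − rank(t): 0, 3, 2, -2, -3; Σd² = 26
ρ = 1 − 6Σd² / [n(n²−1)] = 1 − 6×26 / (5×24) = 1 − 156/120 ≈ -0.300

-0.300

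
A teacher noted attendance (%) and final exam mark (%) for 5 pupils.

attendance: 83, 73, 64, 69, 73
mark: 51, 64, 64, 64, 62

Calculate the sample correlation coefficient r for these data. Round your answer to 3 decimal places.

n = 5, Σx = 362, Σy = 305, Σx² = 26404, Σy² = 18733, Σxy = 21943
nΣxy − ΣxΣy = 109715 − 110410 = -695
nΣx² − (Σx)² = 132020 − 131044 = 976; nΣy² − (Σy)² = 93665 − 93025 = 640
r = -695 / √(976 × 640) = -695 / 790.3417 ≈ -0.879

-0.879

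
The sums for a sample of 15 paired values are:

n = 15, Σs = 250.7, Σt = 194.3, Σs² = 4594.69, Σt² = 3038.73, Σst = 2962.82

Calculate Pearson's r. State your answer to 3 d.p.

-0.619

r = (nΣst − ΣsΣt) / √[(nΣs² − (Σs)²)(nΣt² − (Σt)²)]
Numerator: 15×2962.82 − 250.7×194.3 = -4268.71
Denominator: √[(68920.35 − 62850.49)(45580.95 − 37752.49)] = √[6069.86 × 7828.46] = 6893.3052
r = -4268.71 / 6893.3052 ≈ -0.619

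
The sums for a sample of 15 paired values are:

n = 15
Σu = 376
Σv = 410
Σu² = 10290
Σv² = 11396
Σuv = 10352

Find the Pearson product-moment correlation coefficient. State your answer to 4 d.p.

r = (nΣuv − ΣuΣv) / √[(nΣu² − (Σu)²)(nΣv² − (Σv)²)]
Numerator: 15×10352 − 376×410 = 1120
Denominator: √[(154350 − 141376)(170940 − 168100)] = √[12974 × 2840] = 6070.1038
r = 1120 / 6070.1038 ≈ 0.1845

0.1845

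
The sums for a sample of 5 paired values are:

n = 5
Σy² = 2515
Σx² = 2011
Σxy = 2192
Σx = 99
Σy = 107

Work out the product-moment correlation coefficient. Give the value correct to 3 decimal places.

r = (nΣxy − ΣxΣy) / √[(nΣx² − (Σx)²)(nΣy² − (Σy)²)]
Numerator: 5×2192 − 99×107 = 367
Denominator: √[(10055 − 9801)(12575 − 11449)] = √[254 × 1126] = 534.7934
r = 367 / 534.7934 ≈ 0.686

0.686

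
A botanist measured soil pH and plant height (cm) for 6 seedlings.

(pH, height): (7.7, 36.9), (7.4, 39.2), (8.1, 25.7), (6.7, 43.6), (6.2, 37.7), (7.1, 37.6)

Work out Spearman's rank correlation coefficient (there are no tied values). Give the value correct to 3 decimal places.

Rank pH: 5, 4, 6, 2, 1, 3
Rank height: 2, 5, 1, 6, 4, 3
d = rank(pH) − rank(height): 3, -1, 5, -4, -3, 0; Σd² = 60
ρ = 1 − 6Σd² / [n(n²−1)] = 1 − 6×60 / (6×35) = 1 − 360/210 ≈ -0.714

-0.714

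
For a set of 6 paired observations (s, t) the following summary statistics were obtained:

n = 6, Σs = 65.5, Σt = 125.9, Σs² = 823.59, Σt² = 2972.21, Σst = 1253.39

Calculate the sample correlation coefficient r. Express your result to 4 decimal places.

-0.6390

r = (nΣst − ΣsΣt) / √[(nΣs² − (Σs)²)(nΣt² − (Σt)²)]
Numerator: 6×1253.39 − 65.5×125.9 = -726.11
Denominator: √[(4941.54 − 4290.25)(17833.26 − 15850.81)] = √[651.29 × 1982.45] = 1136.2878
r = -726.11 / 1136.2878 ≈ -0.6390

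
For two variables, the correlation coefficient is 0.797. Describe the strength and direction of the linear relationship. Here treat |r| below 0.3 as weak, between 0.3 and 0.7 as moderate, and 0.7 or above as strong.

strong positive

r = 0.797 > 0 so the relationship is positive.
|r| = 0.797, which falls in the strong range.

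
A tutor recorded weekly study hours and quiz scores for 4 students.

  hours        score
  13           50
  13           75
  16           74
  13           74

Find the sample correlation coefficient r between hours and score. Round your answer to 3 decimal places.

0.315

n = 4, Σx = 55, Σy = 273, Σx² = 763, Σy² = 19077, Σxy = 3771
nΣxy − ΣxΣy = 15084 − 15015 = 69
nΣx² − (Σx)² = 3052 − 3025 = 27; nΣy² − (Σy)² = 76308 − 74529 = 1779
r = 69 / √(27 × 1779) = 69 / 219.1643 ≈ 0.315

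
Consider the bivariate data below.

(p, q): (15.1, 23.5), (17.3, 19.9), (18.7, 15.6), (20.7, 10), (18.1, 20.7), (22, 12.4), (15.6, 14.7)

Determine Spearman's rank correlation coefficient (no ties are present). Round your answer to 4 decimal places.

Rank p: 1, 3, 5, 6, 4, 7, 2
Rank q: 7, 5, 4, 1, 6, 2, 3
d = rank(p) − rank(q): -6, -2, 1, 5, -2, 5, -1; Σd² = 96
ρ = 1 − 6Σd² / [n(n²−1)] = 1 − 6×96 / (7×48) = 1 − 576/336 ≈ -0.7143

-0.7143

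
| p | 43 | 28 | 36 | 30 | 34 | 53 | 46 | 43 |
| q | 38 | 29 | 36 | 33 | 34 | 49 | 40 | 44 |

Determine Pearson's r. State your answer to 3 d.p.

n = 8, Σp = 313, Σq = 303, Σp² = 12759, Σq² = 11763, Σpq = 12217
nΣpq − ΣpΣq = 97736 − 94839 = 2897
nΣp² − (Σp)² = 102072 − 97969 = 4103; nΣq² − (Σq)² = 94104 − 91809 = 2295
r = 2897 / √(4103 × 2295) = 2897 / 3068.6129 ≈ 0.944

0.944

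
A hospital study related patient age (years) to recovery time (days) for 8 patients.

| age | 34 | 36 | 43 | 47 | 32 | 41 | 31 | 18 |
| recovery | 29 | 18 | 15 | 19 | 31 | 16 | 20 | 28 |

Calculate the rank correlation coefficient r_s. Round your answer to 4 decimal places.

-0.6667

Rank age: 4, 5, 7, 8, 3, 6, 2, 1
Rank recovery: 7, 3, 1, 4, 8, 2, 5, 6
d = rank(age) − rank(recovery): -3, 2, 6, 4, -5, 4, -3, -5; Σd² = 140
ρ = 1 − 6Σd² / [n(n²−1)] = 1 − 6×140 / (8×63) = 1 − 840/504 ≈ -0.6667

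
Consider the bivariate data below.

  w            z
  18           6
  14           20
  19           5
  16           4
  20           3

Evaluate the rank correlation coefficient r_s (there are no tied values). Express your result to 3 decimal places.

Rank w: 3, 1, 4, 2, 5
Rank z: 4, 5, 3, 2, 1
d = rank(w) − rank(z): -1, -4, 1, 0, 4; Σd² = 34
ρ = 1 − 6Σd² / [n(n²−1)] = 1 − 6×34 / (5×24) = 1 − 204/120 ≈ -0.700

-0.700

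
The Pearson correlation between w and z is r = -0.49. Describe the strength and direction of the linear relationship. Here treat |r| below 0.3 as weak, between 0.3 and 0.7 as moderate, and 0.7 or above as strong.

r = -0.49 < 0 so the relationship is negative.
|r| = 0.49, which falls in the moderate range.

moderate negative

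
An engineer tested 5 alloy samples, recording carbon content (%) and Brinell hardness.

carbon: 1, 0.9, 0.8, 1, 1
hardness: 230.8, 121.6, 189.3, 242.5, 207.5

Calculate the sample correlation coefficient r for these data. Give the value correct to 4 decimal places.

0.5569

n = 5, Σx = 4.7, Σy = 991.7, Σx² = 4.45, Σy² = 205752.19, Σxy = 941.68
nΣxy − ΣxΣy = 4708.4 − 4660.99 = 47.41
nΣx² − (Σx)² = 22.25 − 22.09 = 0.16; nΣy² − (Σy)² = 1028760.95 − 983468.89 = 45292.06
r = 47.41 / √(0.16 × 45292.06) = 47.41 / 85.1277 ≈ 0.5569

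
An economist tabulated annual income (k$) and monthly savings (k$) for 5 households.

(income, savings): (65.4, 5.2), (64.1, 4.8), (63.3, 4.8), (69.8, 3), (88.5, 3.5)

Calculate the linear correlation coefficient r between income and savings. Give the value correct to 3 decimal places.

-0.622

n = 5, Σx = 351.1, Σy = 21.3, Σx² = 25097.15, Σy² = 94.37, Σxy = 1470.75
nΣxy − ΣxΣy = 7353.75 − 7478.43 = -124.68
nΣx² − (Σx)² = 125485.75 − 123271.21 = 2214.54; nΣy² − (Σy)² = 471.85 − 453.69 = 18.16
r = -124.68 / √(2214.54 × 18.16) = -124.68 / 200.5394 ≈ -0.622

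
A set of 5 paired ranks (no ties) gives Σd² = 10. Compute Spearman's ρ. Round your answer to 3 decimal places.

ρ = 1 − 6Σd² / [n(n²−1)] = 1 − 6×10 / (5×24)
  = 1 − 60/120 = 1 − 0.5000 ≈ 0.500

0.500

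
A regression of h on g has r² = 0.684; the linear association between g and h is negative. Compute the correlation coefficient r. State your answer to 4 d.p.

|r| = √0.684 = 0.8270
The association is negative, so r = −0.8270.

-0.8270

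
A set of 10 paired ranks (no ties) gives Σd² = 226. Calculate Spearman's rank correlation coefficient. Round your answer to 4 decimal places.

-0.3697

ρ = 1 − 6Σd² / [n(n²−1)] = 1 − 6×226 / (10×99)
  = 1 − 1356/990 = 1 − 1.36970 ≈ -0.3697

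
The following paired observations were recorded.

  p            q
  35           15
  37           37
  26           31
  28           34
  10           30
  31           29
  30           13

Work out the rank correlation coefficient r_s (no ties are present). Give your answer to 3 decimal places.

0.000

Rank p: 6, 7, 2, 3, 1, 5, 4
Rank q: 2, 7, 5, 6, 4, 3, 1
d = rank(p) − rank(q): 4, 0, -3, -3, -3, 2, 3; Σd² = 56
ρ = 1 − 6Σd² / [n(n²−1)] = 1 − 6×56 / (7×48) = 1 − 336/336 ≈ 0.000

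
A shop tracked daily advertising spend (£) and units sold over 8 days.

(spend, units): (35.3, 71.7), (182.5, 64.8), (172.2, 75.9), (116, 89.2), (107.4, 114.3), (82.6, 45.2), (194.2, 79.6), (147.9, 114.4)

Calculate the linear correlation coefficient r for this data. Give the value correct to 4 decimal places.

0.1271

n = 8, Σx = 1038.1, Σy = 655.1, Σx² = 155606.75, Σy² = 57588.43, Σxy = 86161.61
nΣxy − ΣxΣy = 689292.88 − 680059.31 = 9233.57
nΣx² − (Σx)² = 1244854 − 1077651.61 = 167202.39; nΣy² − (Σy)² = 460707.44 − 429156.01 = 31551.43
r = 9233.57 / √(167202.39 × 31551.43) = 9233.57 / 72632.4618 ≈ 0.1271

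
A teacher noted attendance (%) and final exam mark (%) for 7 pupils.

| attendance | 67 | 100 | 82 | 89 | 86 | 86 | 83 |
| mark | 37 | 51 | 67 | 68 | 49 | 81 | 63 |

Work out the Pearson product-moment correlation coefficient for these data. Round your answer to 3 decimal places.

n = 7, Σx = 593, Σy = 416, Σx² = 50815, Σy² = 26014, Σxy = 35534
nΣxy − ΣxΣy = 248738 − 246688 = 2050
nΣx² − (Σx)² = 355705 − 351649 = 4056; nΣy² − (Σy)² = 182098 − 173056 = 9042
r = 2050 / √(4056 × 9042) = 2050 / 6055.9353 ≈ 0.339

0.339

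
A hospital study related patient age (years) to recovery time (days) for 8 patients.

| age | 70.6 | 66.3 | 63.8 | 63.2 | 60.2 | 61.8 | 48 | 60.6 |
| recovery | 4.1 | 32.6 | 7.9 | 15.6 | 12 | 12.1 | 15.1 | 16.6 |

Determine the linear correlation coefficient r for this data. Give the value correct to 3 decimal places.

-0.074

n = 8, Σx = 494.5, Σy = 116, Σx² = 30864.37, Σy² = 2179.32, Σxy = 7141.72
nΣxy − ΣxΣy = 57133.76 − 57362 = -228.24
nΣx² − (Σx)² = 246914.96 − 244530.25 = 2384.71; nΣy² − (Σy)² = 17434.56 − 13456 = 3978.56
r = -228.24 / √(2384.71 × 3978.56) = -228.24 / 3080.2130 ≈ -0.074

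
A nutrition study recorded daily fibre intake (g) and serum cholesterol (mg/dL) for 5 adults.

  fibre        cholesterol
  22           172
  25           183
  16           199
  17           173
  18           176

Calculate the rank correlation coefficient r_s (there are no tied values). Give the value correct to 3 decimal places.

Rank fibre: 4, 5, 1, 2, 3
Rank cholesterol: 1, 4, 5, 2, 3
d = rank(fibre) − rank(cholesterol): 3, 1, -4, 0, 0; Σd² = 26
ρ = 1 − 6Σd² / [n(n²−1)] = 1 − 6×26 / (5×24) = 1 − 156/120 ≈ -0.300

-0.300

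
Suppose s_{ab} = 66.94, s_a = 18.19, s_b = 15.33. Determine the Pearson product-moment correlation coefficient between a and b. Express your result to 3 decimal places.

0.240

r = Cov(a,b) / (s_a · s_b) = 66.94 / (18.19 × 15.33)
  = 66.94 / 278.8527 ≈ 0.240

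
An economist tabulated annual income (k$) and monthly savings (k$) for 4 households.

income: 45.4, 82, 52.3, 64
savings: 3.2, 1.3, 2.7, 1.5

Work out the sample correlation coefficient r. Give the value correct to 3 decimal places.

n = 4, Σx = 243.7, Σy = 8.7, Σx² = 15616.45, Σy² = 21.47, Σxy = 489.09
nΣxy − ΣxΣy = 1956.36 − 2120.19 = -163.83
nΣx² − (Σx)² = 62465.8 − 59389.69 = 3076.11; nΣy² − (Σy)² = 85.88 − 75.69 = 10.19
r = -163.83 / √(3076.11 × 10.19) = -163.83 / 177.0468 ≈ -0.925

-0.925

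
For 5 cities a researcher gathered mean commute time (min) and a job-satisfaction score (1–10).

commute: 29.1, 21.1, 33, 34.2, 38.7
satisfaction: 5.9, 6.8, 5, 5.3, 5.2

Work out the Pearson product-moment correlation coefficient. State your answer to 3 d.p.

-0.918

n = 5, Σx = 156.1, Σy = 28.2, Σx² = 5048.35, Σy² = 161.18, Σxy = 862.67
nΣxy − ΣxΣy = 4313.35 − 4402.02 = -88.67
nΣx² − (Σx)² = 25241.75 − 24367.21 = 874.54; nΣy² − (Σy)² = 805.9 − 795.24 = 10.66
r = -88.67 / √(874.54 × 10.66) = -88.67 / 96.5536 ≈ -0.918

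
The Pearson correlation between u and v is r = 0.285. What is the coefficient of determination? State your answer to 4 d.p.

r² = (0.285)² = 0.0812

0.0812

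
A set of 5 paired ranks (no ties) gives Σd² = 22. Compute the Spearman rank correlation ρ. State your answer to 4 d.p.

-0.1000

ρ = 1 − 6Σd² / [n(n²−1)] = 1 − 6×22 / (5×24)
  = 1 − 132/120 = 1 − 1.10000 ≈ -0.1000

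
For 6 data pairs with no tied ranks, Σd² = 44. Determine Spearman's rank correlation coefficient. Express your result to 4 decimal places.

-0.2571

ρ = 1 − 6Σd² / [n(n²−1)] = 1 − 6×44 / (6×35)
  = 1 − 264/210 = 1 − 1.25714 ≈ -0.2571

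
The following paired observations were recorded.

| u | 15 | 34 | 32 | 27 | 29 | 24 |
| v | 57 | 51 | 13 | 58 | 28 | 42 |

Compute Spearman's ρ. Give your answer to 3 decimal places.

-0.429

Rank u: 1, 6, 5, 3, 4, 2
Rank v: 5, 4, 1, 6, 2, 3
d = rank(u) − rank(v): -4, 2, 4, -3, 2, -1; Σd² = 50
ρ = 1 − 6Σd² / [n(n²−1)] = 1 − 6×50 / (6×35) = 1 − 300/210 ≈ -0.429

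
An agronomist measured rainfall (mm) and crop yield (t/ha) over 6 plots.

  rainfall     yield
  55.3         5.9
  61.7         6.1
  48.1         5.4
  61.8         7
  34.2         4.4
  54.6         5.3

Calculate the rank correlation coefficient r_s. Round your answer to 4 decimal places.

Rank rainfall: 4, 5, 2, 6, 1, 3
Rank yield: 4, 5, 3, 6, 1, 2
d = rank(rainfall) − rank(yield): 0, 0, -1, 0, 0, 1; Σd² = 2
ρ = 1 − 6Σd² / [n(n²−1)] = 1 − 6×2 / (6×35) = 1 − 12/210 ≈ 0.9429

0.9429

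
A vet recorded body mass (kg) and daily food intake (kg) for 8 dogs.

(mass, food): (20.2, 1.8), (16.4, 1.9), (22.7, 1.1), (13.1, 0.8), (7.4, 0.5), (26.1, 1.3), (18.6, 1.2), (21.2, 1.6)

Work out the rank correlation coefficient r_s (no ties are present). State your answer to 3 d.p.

0.357

Rank mass: 5, 3, 7, 2, 1, 8, 4, 6
Rank food: 7, 8, 3, 2, 1, 5, 4, 6
d = rank(mass) − rank(food): -2, -5, 4, 0, 0, 3, 0, 0; Σd² = 54
ρ = 1 − 6Σd² / [n(n²−1)] = 1 − 6×54 / (8×63) = 1 − 324/504 ≈ 0.357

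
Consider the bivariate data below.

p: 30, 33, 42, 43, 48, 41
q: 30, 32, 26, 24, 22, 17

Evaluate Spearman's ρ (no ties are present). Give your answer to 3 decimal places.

-0.600

Rank p: 1, 2, 4, 5, 6, 3
Rank q: 5, 6, 4, 3, 2, 1
d = rank(p) − rank(q): -4, -4, 0, 2, 4, 2; Σd² = 56
ρ = 1 − 6Σd² / [n(n²−1)] = 1 − 6×56 / (6×35) = 1 − 336/210 ≈ -0.600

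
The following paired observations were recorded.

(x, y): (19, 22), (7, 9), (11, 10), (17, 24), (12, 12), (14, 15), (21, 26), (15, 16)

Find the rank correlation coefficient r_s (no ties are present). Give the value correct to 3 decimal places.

0.976

Rank x: 7, 1, 2, 6, 3, 4, 8, 5
Rank y: 6, 1, 2, 7, 3, 4, 8, 5
d = rank(x) − rank(y): 1, 0, 0, -1, 0, 0, 0, 0; Σd² = 2
ρ = 1 − 6Σd² / [n(n²−1)] = 1 − 6×2 / (8×63) = 1 − 12/504 ≈ 0.976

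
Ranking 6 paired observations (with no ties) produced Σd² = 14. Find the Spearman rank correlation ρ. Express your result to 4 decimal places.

ρ = 1 − 6Σd² / [n(n²−1)] = 1 − 6×14 / (6×35)
  = 1 − 84/210 = 1 − 0.40000 ≈ 0.6000

0.6000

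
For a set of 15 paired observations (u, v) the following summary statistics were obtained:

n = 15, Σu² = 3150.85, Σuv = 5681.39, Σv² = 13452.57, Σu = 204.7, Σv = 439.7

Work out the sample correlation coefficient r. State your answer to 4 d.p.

r = (nΣuv − ΣuΣv) / √[(nΣu² − (Σu)²)(nΣv² − (Σv)²)]
Numerator: 15×5681.39 − 204.7×439.7 = -4785.74
Denominator: √[(47262.75 − 41902.09)(201788.55 − 193336.09)] = √[5360.66 × 8452.46] = 6731.3271
r = -4785.74 / 6731.3271 ≈ -0.7110

-0.7110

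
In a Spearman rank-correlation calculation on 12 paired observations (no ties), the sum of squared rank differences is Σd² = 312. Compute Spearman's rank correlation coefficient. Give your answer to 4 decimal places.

ρ = 1 − 6Σd² / [n(n²−1)] = 1 − 6×312 / (12×143)
  = 1 − 1872/1716 = 1 − 1.09091 ≈ -0.0909

-0.0909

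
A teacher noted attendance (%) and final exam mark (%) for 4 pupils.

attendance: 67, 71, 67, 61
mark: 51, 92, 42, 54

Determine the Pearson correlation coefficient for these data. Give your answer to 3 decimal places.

n = 4, Σx = 266, Σy = 239, Σx² = 17740, Σy² = 15745, Σxy = 16057
nΣxy − ΣxΣy = 64228 − 63574 = 654
nΣx² − (Σx)² = 70960 − 70756 = 204; nΣy² − (Σy)² = 62980 − 57121 = 5859
r = 654 / √(204 × 5859) = 654 / 1093.2685 ≈ 0.598

0.598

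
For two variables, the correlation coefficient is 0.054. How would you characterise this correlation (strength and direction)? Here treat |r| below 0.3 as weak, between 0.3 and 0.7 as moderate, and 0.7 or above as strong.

weak positive

r = 0.054 > 0 so the relationship is positive.
|r| = 0.054, which falls in the weak range.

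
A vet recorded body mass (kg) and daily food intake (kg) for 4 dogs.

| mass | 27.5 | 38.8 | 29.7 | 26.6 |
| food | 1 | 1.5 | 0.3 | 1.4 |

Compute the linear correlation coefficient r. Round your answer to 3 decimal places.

0.342

n = 4, Σx = 122.6, Σy = 4.2, Σx² = 3851.34, Σy² = 5.3, Σxy = 131.85
nΣxy − ΣxΣy = 527.4 − 514.92 = 12.48
nΣx² − (Σx)² = 15405.36 − 15030.76 = 374.6; nΣy² − (Σy)² = 21.2 − 17.64 = 3.56
r = 12.48 / √(374.6 × 3.56) = 12.48 / 36.5182 ≈ 0.342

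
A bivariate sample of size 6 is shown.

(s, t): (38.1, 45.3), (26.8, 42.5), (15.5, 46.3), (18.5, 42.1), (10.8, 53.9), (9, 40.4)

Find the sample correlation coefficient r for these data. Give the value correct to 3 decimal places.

n = 6, Σs = 118.7, Σt = 270.5, Σs² = 2949.99, Σt² = 12311.81, Σst = 5307.15
nΣst − ΣsΣt = 31842.9 − 32108.35 = -265.45
nΣs² − (Σs)² = 17699.94 − 14089.69 = 3610.25; nΣt² − (Σt)² = 73870.86 − 73170.25 = 700.61
r = -265.45 / √(3610.25 × 700.61) = -265.45 / 1590.4016 ≈ -0.167

-0.167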